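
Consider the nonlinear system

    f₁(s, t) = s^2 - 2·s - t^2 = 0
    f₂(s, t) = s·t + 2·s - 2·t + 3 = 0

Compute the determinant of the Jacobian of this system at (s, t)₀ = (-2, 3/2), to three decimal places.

J = [[2·s - 2, -2·t], [t + 2, s - 2]].
At the point, J = [[-6.000, -3.000], [3.500, -4.000]].
det J = 34.500.

34.500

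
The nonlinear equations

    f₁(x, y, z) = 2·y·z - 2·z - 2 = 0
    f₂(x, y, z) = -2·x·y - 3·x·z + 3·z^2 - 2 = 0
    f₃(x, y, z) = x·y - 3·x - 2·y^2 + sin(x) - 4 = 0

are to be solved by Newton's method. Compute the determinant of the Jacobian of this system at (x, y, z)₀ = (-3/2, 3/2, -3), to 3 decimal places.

-156.482

J = [[0, 2·z, 2·y - 2], [-2·y - 3·z, -2·x, -3·x + 6·z], [y + cos(x) - 3, x - 4·y, 0]].
At the point, J = [[0.000, -6.000, 1.000], [6.000, 3.000, -13.500], [-1.42926, -7.500, 0.000]].
det J = -156.482.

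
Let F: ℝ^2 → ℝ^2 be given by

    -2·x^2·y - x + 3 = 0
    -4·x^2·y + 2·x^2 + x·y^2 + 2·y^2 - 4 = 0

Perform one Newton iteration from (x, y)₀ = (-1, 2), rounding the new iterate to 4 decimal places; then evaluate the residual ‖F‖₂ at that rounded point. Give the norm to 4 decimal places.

At (-1, 2): F = (0.0000, -6.0000).
Jacobian J = [[-4·x·y - 1, -2·x^2], [-8·x·y + 4·x + y^2, -4·x^2 + 2·x·y + 4·y]].
At the point, J = [[7.0000, -2.0000], [16.0000, 0.0000]] (det J = 32.0000).
Solving J·Δ = −F gives Δ = (0.3750, 1.3125).
Then the next iterate is (x, y)₁ = (-0.6250, 3.3125).
Re-evaluating at (-0.6250, 3.3125): F = (1.037109, 6.692871), so ‖F‖₂ = 6.7727.

6.7727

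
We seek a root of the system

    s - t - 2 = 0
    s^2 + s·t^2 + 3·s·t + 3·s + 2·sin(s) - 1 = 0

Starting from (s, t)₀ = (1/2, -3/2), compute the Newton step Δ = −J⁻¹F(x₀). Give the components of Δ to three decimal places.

(-0.167, -0.167)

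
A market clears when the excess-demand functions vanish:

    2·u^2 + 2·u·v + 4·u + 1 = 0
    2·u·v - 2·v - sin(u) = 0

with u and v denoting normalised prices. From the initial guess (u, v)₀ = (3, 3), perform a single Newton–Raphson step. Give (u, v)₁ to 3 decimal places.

At (3, 3): F = (49.000, 11.85888).
Jacobian J = [[4·u + 2·v + 4, 2·u], [2·v - cos(u), 2·u - 2]].
At the point, J = [[22.000, 6.000], [6.98999, 4.000]] (det J = 46.06005).
Solving J·Δ = −F gives Δ = (-2.711, 1.772).
Then the next iterate is (u, v)₁ = (0.289, 4.772).

(0.289, 4.772)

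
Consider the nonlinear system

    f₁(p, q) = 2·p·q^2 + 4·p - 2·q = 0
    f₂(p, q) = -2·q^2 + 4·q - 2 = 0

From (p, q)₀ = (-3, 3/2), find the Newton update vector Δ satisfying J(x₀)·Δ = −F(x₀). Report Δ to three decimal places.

At (-3, 3/2): F = (-28.500, -0.500).
Jacobian J = [[2·q^2 + 4, 4·p·q - 2], [0, -4·q + 4]].
At the point, J = [[8.500, -20.000], [0.000, -2.000]] (det J = -17.000).
Solving J·Δ = −F gives Δ = (2.765, -0.250).

(2.765, -0.250)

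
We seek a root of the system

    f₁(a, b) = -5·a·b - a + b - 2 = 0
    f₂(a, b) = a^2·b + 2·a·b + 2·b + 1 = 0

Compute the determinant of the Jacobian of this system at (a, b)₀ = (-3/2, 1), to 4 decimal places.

J = [[-5·b - 1, -5·a + 1], [2·a·b + 2·b, a^2 + 2·a + 2]].
At the point, J = [[-6.0000, 8.5000], [-1.0000, 1.2500]].
det J = 1.0000.

1.0000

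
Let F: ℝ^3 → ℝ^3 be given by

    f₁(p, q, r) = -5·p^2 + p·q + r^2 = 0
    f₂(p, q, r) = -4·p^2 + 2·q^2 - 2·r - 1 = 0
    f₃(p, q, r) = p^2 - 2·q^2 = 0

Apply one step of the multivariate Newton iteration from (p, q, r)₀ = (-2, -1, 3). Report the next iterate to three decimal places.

(-0.774, -0.274, 0.858)

At (-2, -1, 3): F = (-9.000, -21.000, 2.000).
Jacobian J = [[-10·p + q, p, 2·r], [-8·p, 4·q, -2], [2·p, -4·q, 0]].
At the point, J = [[19.000, -2.000, 6.000], [16.000, -4.000, -2.000], [-4.000, 4.000, 0.000]] (det J = 424.000).
Solving J·Δ = −F gives Δ = (1.226, 0.726, -2.142).
Then the next iterate is (p, q, r)₁ = (-0.774, -0.274, 0.858).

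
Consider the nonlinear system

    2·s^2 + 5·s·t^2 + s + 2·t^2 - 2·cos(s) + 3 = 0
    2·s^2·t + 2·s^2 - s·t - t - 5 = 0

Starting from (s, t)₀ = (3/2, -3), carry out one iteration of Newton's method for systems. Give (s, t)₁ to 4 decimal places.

(1.0512, -1.7698)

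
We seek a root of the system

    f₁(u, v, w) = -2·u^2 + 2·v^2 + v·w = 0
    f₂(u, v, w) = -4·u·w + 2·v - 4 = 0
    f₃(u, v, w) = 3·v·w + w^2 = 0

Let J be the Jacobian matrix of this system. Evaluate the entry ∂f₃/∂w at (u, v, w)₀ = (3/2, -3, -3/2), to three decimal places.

-12.000

∂f₃/∂w = 3·v + 2·w.
At (3/2, -3, -3/2) this is -12.000.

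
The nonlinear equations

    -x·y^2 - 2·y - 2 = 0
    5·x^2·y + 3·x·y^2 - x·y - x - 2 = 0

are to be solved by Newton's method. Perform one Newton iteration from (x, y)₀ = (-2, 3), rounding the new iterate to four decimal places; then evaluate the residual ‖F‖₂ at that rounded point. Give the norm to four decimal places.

At (-2, 3): F = (10.0000, 12.0000).
Jacobian J = [[-y^2, -2·x·y - 2], [10·x·y + 3·y^2 - y - 1, 5·x^2 + 6·x·y - x]].
At the point, J = [[-9.0000, 10.0000], [-37.0000, -14.0000]] (det J = 496.0000).
Solving J·Δ = −F gives Δ = (0.5242, -0.5282).
Then the next iterate is (x, y)₁ = (-1.4758, 2.4718).
Re-evaluating at (-1.4758, 2.4718): F = (2.073236, 2.990900), so ‖F‖₂ = 3.6392.

3.6392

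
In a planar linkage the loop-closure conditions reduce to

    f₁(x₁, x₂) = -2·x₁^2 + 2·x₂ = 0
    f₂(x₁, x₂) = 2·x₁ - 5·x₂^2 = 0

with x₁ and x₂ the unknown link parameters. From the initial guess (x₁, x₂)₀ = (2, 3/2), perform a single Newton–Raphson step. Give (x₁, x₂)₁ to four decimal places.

(1.2284, 0.9138)

At (2, 3/2): F = (-5.0000, -7.2500).
Jacobian J = [[-4·x₁, 2], [2, -10·x₂]].
At the point, J = [[-8.0000, 2.0000], [2.0000, -15.0000]] (det J = 116.0000).
Solving J·Δ = −F gives Δ = (-0.7716, -0.5862).
Then the next iterate is (x₁, x₂)₁ = (1.2284, 0.9138).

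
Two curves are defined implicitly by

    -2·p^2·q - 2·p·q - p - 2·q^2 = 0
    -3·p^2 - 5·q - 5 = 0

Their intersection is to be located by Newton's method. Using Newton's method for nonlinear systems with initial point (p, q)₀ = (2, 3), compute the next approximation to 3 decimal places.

At (2, 3): F = (-56.000, -32.000).
Jacobian J = [[-4·p·q - 2·q - 1, -2·p^2 - 2·p - 4·q], [-6·p, -5]].
At the point, J = [[-31.000, -24.000], [-12.000, -5.000]] (det J = -133.000).
Solving J·Δ = −F gives Δ = (-3.669, 2.406).
Then the next iterate is (p, q)₁ = (-1.669, 5.406).

(-1.669, 5.406)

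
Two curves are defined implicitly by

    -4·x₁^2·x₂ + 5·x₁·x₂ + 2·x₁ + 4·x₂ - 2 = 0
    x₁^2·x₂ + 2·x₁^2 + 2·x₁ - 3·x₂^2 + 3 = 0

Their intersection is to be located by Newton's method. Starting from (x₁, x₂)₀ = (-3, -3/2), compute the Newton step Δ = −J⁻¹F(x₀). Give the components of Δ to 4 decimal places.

(1.1061, 0.3531)

At (-3, -3/2): F = (62.5000, -5.2500).
Jacobian J = [[-8·x₁·x₂ + 5·x₂ + 2, -4·x₁^2 + 5·x₁ + 4], [2·x₁·x₂ + 4·x₁ + 2, x₁^2 - 6·x₂]].
At the point, J = [[-41.5000, -47.0000], [-1.0000, 18.0000]] (det J = -794.0000).
Solving J·Δ = −F gives Δ = (1.1061, 0.3531).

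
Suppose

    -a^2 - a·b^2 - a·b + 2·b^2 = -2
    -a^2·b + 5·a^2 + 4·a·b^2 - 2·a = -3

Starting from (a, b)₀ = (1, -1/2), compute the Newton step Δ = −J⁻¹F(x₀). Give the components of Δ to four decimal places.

At (1, -1/2): F = (1.7500, 7.5000).
Jacobian J = [[-2·a - b^2 - b, -2·a·b - a + 4·b], [-2·a·b + 10·a + 4·b^2 - 2, -a^2 + 8·a·b]].
At the point, J = [[-1.7500, -2.0000], [10.0000, -5.0000]] (det J = 28.7500).
Solving J·Δ = −F gives Δ = (-0.2174, 1.0652).

(-0.2174, 1.0652)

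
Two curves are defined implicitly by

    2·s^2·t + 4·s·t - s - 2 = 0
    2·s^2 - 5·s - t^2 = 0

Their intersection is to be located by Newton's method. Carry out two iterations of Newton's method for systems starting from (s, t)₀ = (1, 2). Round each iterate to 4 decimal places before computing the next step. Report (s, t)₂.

At (1, 2): F = (9.0000, -7.0000).
Jacobian J = [[4·s·t + 4·t - 1, 2·s^2 + 4·s], [4·s - 5, -2·t]].
At the point, J = [[15.0000, 6.0000], [-1.0000, -4.0000]] (det J = -54.0000).
Solving J·Δ = −F gives Δ = (0.1111, -1.7778).
Then the next iterate is (s, t)₁ = (1.1111, 0.2222).
Round to (1.1111, 0.2222) and repeat: F = (-1.574923, -3.135786), J = [[0.876346, 6.913486], [-0.5556, -0.4444]].
Δ = (-6.4835, 1.0496), so (s, t)₂ = (-5.3724, 1.2718).

(-5.3724, 1.2718)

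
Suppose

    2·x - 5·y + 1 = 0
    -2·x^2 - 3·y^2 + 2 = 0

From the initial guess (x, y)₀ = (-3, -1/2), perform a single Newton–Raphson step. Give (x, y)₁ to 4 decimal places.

(-1.6174, -0.4470)

At (-3, -1/2): F = (-2.5000, -16.7500).
Jacobian J = [[2, -5], [-4·x, -6·y]].
At the point, J = [[2.0000, -5.0000], [12.0000, 3.0000]] (det J = 66.0000).
Solving J·Δ = −F gives Δ = (1.3826, 0.0530).
Then the next iterate is (x, y)₁ = (-1.6174, -0.4470).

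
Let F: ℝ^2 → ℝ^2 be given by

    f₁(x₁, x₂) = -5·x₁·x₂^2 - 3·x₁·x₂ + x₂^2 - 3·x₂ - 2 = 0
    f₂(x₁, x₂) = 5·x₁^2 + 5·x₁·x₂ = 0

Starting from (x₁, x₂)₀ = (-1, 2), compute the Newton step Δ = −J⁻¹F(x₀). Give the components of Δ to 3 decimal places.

(-0.077, -1.000)

At (-1, 2): F = (22.000, -5.000).
Jacobian J = [[-5·x₂^2 - 3·x₂, -10·x₁·x₂ - 3·x₁ + 2·x₂ - 3], [10·x₁ + 5·x₂, 5·x₁]].
At the point, J = [[-26.000, 24.000], [0.000, -5.000]] (det J = 130.000).
Solving J·Δ = −F gives Δ = (-0.077, -1.000).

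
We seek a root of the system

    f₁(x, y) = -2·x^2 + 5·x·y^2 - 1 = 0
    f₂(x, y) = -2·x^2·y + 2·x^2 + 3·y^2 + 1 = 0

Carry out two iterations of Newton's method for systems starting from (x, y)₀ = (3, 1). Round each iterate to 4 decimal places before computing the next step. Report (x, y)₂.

(3.5927, 1.2310)

At (3, 1): F = (-4.0000, 4.0000).
Jacobian J = [[-4·x + 5·y^2, 10·x·y], [-4·x·y + 4·x, -2·x^2 + 6·y]].
At the point, J = [[-7.0000, 30.0000], [0.0000, -12.0000]] (det J = 84.0000).
Solving J·Δ = −F gives Δ = (0.8571, 0.3333).
Then the next iterate is (x, y)₁ = (3.8571, 1.3333).
Round to (3.8571, 1.3333) and repeat: F = (3.529178, -3.584088), J = [[-6.539956, 51.426714], [-5.142286, -21.754641]].
Δ = (-0.2644, -0.1023), so (x, y)₂ = (3.5927, 1.2310).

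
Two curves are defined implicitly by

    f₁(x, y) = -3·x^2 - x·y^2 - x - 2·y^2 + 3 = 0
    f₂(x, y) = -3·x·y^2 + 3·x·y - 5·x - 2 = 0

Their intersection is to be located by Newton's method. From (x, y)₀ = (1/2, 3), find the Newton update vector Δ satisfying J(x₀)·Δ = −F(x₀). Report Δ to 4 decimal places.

(-0.1894, -1.2192)

At (1/2, 3): F = (-20.7500, -13.5000).
Jacobian J = [[-6·x - y^2 - 1, -2·x·y - 4·y], [-3·y^2 + 3·y - 5, -6·x·y + 3·x]].
At the point, J = [[-13.0000, -15.0000], [-23.0000, -7.5000]] (det J = -247.5000).
Solving J·Δ = −F gives Δ = (-0.1894, -1.2192).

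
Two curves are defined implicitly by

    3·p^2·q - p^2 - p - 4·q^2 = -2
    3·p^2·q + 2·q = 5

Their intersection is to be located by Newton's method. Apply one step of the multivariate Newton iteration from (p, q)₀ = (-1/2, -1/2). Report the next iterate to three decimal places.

(10.396, -4.125)

At (-1/2, -1/2): F = (0.875, -6.375).
Jacobian J = [[6·p·q - 2·p - 1, 3·p^2 - 8·q], [6·p·q, 3·p^2 + 2]].
At the point, J = [[1.500, 4.750], [1.500, 2.750]] (det J = -3.000).
Solving J·Δ = −F gives Δ = (10.896, -3.625).
Then the next iterate is (p, q)₁ = (10.396, -4.125).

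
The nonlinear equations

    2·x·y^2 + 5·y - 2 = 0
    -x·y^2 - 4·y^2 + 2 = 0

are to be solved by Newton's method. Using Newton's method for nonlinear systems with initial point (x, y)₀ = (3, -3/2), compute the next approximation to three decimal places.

(4.452, -0.690)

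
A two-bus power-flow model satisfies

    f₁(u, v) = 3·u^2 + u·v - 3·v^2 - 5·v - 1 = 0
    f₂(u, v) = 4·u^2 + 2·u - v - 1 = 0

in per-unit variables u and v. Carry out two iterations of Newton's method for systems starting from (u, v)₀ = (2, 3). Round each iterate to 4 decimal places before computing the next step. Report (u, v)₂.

(0.5230, 0.2093)

At (2, 3): F = (-25.0000, 16.0000).
Jacobian J = [[6·u + v, u - 6·v - 5], [8·u + 2, -1]].
At the point, J = [[15.0000, -21.0000], [18.0000, -1.0000]] (det J = 363.0000).
Solving J·Δ = −F gives Δ = (-0.9945, -1.9008).
Then the next iterate is (u, v)₁ = (1.0055, 1.0992).
Round to (1.0055, 1.0992) and repeat: F = (-5.982386, 3.955921), J = [[7.1322, -10.5897], [10.0440, -1.0000]].
Δ = (-0.4825, -0.8899), so (u, v)₂ = (0.5230, 0.2093).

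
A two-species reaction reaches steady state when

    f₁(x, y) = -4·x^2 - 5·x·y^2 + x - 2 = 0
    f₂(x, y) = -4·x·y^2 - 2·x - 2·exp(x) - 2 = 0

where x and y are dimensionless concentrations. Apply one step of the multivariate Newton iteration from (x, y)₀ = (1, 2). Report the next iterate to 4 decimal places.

At (1, 2): F = (-25.0000, -25.436564).
Jacobian J = [[-8·x - 5·y^2 + 1, -10·x·y], [-4·y^2 - 2·exp(x) - 2, -8·x·y]].
At the point, J = [[-27.0000, -20.0000], [-23.436564, -16.0000]] (det J = -36.731273).
Solving J·Δ = −F gives Δ = (-2.9602, 2.7462).
Then the next iterate is (x, y)₁ = (-1.9602, 4.7462).

(-1.9602, 4.7462)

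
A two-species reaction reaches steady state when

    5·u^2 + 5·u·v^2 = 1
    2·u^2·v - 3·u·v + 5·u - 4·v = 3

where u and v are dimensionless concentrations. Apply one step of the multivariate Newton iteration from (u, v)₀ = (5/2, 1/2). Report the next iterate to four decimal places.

At (5/2, 1/2): F = (33.3750, 10.0000).
Jacobian J = [[10·u + 5·v^2, 10·u·v], [4·u·v - 3·v + 5, 2·u^2 - 3·u - 4]].
At the point, J = [[26.2500, 12.5000], [8.5000, 1.0000]] (det J = -80.0000).
Solving J·Δ = −F gives Δ = (-1.1453, -0.2648).
Then the next iterate is (u, v)₁ = (1.3547, 0.2352).

(1.3547, 0.2352)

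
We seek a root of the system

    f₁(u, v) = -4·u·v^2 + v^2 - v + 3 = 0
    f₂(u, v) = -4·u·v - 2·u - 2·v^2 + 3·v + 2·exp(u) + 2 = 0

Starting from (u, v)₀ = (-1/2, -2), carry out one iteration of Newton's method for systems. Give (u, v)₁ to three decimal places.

(-0.134, -1.142)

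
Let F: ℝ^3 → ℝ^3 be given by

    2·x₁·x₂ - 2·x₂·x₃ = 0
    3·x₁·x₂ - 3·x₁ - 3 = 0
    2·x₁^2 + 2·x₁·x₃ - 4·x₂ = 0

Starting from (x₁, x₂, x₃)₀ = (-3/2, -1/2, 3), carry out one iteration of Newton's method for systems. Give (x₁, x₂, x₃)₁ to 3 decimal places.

(-0.970, -0.196, 1.762)

At (-3/2, -1/2, 3): F = (4.500, 3.750, -2.500).
Jacobian J = [[2·x₂, 2·x₁ - 2·x₃, -2·x₂], [3·x₂ - 3, 3·x₁, 0], [4·x₁ + 2·x₃, -4, 2·x₁]].
At the point, J = [[-1.000, -9.000, 1.000], [-4.500, -4.500, 0.000], [0.000, -4.000, -3.000]] (det J = 126.000).
Solving J·Δ = −F gives Δ = (0.530, 0.304, -1.238).
Then the next iterate is (x₁, x₂, x₃)₁ = (-0.970, -0.196, 1.762).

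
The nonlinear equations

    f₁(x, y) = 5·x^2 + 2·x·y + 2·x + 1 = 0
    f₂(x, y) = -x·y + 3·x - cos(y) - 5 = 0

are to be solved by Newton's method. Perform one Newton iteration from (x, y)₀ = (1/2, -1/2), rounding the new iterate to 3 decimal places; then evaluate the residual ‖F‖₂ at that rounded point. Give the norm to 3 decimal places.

At (1/2, -1/2): F = (2.750, -4.12758).
Jacobian J = [[10·x + 2·y + 2, 2·x], [-y + 3, -x + sin(y)]].
At the point, J = [[6.000, 1.000], [3.500, -0.97943]] (det J = -9.37655).
Solving J·Δ = −F gives Δ = (0.153, -3.668).
Then the next iterate is (x, y)₁ = (0.653, -4.168).
Re-evaluating at (0.653, -4.168): F = (-1.00536, 0.19860), so ‖F‖₂ = 1.025.

1.025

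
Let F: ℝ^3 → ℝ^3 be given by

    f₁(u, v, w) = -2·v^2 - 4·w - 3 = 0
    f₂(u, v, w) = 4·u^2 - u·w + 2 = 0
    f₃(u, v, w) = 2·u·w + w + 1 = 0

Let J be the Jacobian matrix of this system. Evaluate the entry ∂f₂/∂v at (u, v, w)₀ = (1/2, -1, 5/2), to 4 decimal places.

∂f₂/∂v = 0.
At (1/2, -1, 5/2) this is 0.0000.

0.0000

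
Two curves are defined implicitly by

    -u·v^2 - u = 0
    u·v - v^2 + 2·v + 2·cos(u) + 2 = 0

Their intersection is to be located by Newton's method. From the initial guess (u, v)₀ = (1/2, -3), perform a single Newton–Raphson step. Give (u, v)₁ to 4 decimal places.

(0.4417, -1.5278)

At (1/2, -3): F = (-5.0000, -12.744835).
Jacobian J = [[-v^2 - 1, -2·u·v], [v - 2·sin(u), u - 2·v + 2]].
At the point, J = [[-10.0000, 3.0000], [-3.958851, 8.5000]] (det J = -73.123447).
Solving J·Δ = −F gives Δ = (-0.0583, 1.4722).
Then the next iterate is (u, v)₁ = (0.4417, -1.5278).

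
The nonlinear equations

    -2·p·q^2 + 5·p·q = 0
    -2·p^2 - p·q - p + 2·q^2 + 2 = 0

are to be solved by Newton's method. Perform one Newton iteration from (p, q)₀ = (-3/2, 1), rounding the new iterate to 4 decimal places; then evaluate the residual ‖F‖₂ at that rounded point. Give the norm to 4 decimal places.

At (-3/2, 1): F = (-4.5000, 2.5000).
Jacobian J = [[-2·q^2 + 5·q, -4·p·q + 5·p], [-4·p - q - 1, -p + 4·q]].
At the point, J = [[3.0000, -1.5000], [4.0000, 5.5000]] (det J = 22.5000).
Solving J·Δ = −F gives Δ = (0.9333, -1.1333).
Then the next iterate is (p, q)₁ = (-0.5667, -0.1333).
Re-evaluating at (-0.5667, -0.1333): F = (0.397845, 1.884399), so ‖F‖₂ = 1.9259.

1.9259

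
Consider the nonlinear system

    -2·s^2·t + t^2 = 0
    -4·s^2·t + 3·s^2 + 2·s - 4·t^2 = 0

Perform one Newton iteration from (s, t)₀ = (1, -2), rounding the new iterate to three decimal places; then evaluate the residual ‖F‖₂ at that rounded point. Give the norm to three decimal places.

2.216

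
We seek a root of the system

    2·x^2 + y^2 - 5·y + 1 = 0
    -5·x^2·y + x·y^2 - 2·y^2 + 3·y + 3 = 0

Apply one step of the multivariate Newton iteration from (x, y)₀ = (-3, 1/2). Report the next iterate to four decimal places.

At (-3, 1/2): F = (16.7500, -19.2500).
Jacobian J = [[4·x, 2·y - 5], [-10·x·y + y^2, -5·x^2 + 2·x·y - 4·y + 3]].
At the point, J = [[-12.0000, -4.0000], [15.2500, -47.0000]] (det J = 625.0000).
Solving J·Δ = −F gives Δ = (1.3828, 0.0391).
Then the next iterate is (x, y)₁ = (-1.6172, 0.5391).

(-1.6172, 0.5391)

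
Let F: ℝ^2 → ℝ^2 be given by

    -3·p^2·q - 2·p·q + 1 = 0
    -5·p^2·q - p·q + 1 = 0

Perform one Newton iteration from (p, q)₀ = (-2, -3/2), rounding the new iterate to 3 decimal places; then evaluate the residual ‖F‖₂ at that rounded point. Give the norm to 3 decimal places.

6.125

At (-2, -3/2): F = (13.000, 28.000).
Jacobian J = [[-6·p·q - 2·q, -3·p^2 - 2·p], [-10·p·q - q, -5·p^2 - p]].
At the point, J = [[-15.000, -8.000], [-28.500, -18.000]] (det J = 42.000).
Solving J·Δ = −F gives Δ = (0.238, 1.179).
Then the next iterate is (p, q)₁ = (-1.762, -0.321).
Re-evaluating at (-1.762, -0.321): F = (2.85857, 5.41735), so ‖F‖₂ = 6.125.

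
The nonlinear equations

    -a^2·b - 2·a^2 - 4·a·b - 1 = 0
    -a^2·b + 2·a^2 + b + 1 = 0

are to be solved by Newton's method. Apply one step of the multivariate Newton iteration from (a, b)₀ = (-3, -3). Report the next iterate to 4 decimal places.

At (-3, -3): F = (-28.0000, 43.0000).
Jacobian J = [[-2·a·b - 4·a - 4·b, -a^2 - 4·a], [-2·a·b + 4·a, -a^2 + 1]].
At the point, J = [[6.0000, 3.0000], [-30.0000, -8.0000]] (det J = 42.0000).
Solving J·Δ = −F gives Δ = (-2.2619, 13.8571).
Then the next iterate is (a, b)₁ = (-5.2619, 10.8571).

(-5.2619, 10.8571)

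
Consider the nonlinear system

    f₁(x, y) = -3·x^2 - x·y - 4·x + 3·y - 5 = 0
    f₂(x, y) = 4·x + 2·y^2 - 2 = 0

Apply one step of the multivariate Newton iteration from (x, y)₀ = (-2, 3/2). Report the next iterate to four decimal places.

At (-2, 3/2): F = (-1.5000, -5.5000).
Jacobian J = [[-6·x - y - 4, -x + 3], [4, 4·y]].
At the point, J = [[6.5000, 5.0000], [4.0000, 6.0000]] (det J = 19.0000).
Solving J·Δ = −F gives Δ = (-0.9737, 1.5658).
Then the next iterate is (x, y)₁ = (-2.9737, 3.0658).

(-2.9737, 3.0658)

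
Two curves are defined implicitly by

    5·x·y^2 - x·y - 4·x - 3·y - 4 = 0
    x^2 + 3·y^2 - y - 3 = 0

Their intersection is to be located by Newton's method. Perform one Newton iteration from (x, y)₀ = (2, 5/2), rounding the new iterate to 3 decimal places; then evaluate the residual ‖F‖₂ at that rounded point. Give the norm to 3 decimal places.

At (2, 5/2): F = (38.000, 17.250).
Jacobian J = [[5·y^2 - y - 4, 10·x·y - x - 3], [2·x, 6·y - 1]].
At the point, J = [[24.750, 45.000], [4.000, 14.000]] (det J = 166.500).
Solving J·Δ = −F gives Δ = (1.467, -1.651).
Then the next iterate is (x, y)₁ = (3.467, 0.849).
Re-evaluating at (3.467, 0.849): F = (-10.86340, 10.33349), so ‖F‖₂ = 14.993.

14.993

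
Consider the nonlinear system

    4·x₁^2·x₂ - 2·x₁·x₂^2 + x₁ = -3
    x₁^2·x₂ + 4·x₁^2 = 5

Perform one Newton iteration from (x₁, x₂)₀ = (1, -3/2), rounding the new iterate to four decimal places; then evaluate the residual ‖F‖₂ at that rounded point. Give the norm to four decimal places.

1.4488

At (1, -3/2): F = (-6.5000, -2.5000).
Jacobian J = [[8·x₁·x₂ - 2·x₂^2 + 1, 4·x₁^2 - 4·x₁·x₂], [2·x₁·x₂ + 8·x₁, x₁^2]].
At the point, J = [[-15.5000, 10.0000], [5.0000, 1.0000]] (det J = -65.5000).
Solving J·Δ = −F gives Δ = (0.2824, 1.0878).
Then the next iterate is (x₁, x₂)₁ = (1.2824, -0.4122).
Re-evaluating at (1.2824, -0.4122): F = (1.135084, 0.900316), so ‖F‖₂ = 1.4488.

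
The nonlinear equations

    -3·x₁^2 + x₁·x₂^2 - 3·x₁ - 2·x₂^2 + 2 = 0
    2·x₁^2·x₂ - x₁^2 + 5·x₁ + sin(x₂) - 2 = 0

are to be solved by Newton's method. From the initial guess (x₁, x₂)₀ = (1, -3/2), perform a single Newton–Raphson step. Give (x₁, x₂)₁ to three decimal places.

(-0.396, -2.558)

At (1, -3/2): F = (-6.250, -1.99749).
Jacobian J = [[-6·x₁ + x₂^2 - 3, 2·x₁·x₂ - 4·x₂], [4·x₁·x₂ - 2·x₁ + 5, 2·x₁^2 + cos(x₂)]].
At the point, J = [[-6.750, 3.000], [-3.000, 2.07074]] (det J = -4.97748).
Solving J·Δ = −F gives Δ = (-1.396, -1.058).
Then the next iterate is (x₁, x₂)₁ = (-0.396, -2.558).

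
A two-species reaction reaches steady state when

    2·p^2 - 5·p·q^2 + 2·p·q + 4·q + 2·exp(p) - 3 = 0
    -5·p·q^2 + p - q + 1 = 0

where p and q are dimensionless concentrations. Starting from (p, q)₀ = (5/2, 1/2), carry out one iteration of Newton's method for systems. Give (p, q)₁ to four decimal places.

(1.4680, 0.5099)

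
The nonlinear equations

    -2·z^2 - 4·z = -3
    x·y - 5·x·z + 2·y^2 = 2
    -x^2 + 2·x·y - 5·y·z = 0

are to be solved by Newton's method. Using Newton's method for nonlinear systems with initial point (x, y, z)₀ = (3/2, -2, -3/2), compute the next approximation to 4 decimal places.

At (3/2, -2, -3/2): F = (4.5000, 14.2500, -23.2500).
Jacobian J = [[0, 0, -4·z - 4], [y - 5·z, x + 4·y, -5·x], [-2·x + 2·y, 2·x - 5·z, -5·y]].
At the point, J = [[0.0000, 0.0000, 2.0000], [5.5000, -6.5000, -7.5000], [-7.0000, 10.5000, 10.0000]] (det J = 24.5000).
Solving J·Δ = −F gives Δ = (-2.4031, 2.7551, -2.2500).
Then the next iterate is (x, y, z)₁ = (-0.9031, 0.7551, -3.7500).

(-0.9031, 0.7551, -3.7500)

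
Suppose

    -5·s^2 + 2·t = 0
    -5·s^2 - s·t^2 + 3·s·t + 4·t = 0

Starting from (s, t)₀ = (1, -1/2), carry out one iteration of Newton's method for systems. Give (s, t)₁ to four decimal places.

(0.4602, -0.1991)

At (1, -1/2): F = (-6.0000, -8.7500).
Jacobian J = [[-10·s, 2], [-10·s - t^2 + 3·t, -2·s·t + 3·s + 4]].
At the point, J = [[-10.0000, 2.0000], [-11.7500, 8.0000]] (det J = -56.5000).
Solving J·Δ = −F gives Δ = (-0.5398, 0.3009).
Then the next iterate is (s, t)₁ = (0.4602, -0.1991).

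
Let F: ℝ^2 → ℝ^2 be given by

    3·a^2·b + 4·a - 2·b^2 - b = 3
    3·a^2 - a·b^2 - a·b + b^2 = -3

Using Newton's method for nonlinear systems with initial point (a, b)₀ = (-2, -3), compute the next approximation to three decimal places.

At (-2, -3): F = (-62.000, 36.000).
Jacobian J = [[6·a·b + 4, 3·a^2 - 4·b - 1], [6·a - b^2 - b, -2·a·b - a + 2·b]].
At the point, J = [[40.000, 23.000], [-18.000, -16.000]] (det J = -226.000).
Solving J·Δ = −F gives Δ = (0.726, 1.434).
Then the next iterate is (a, b)₁ = (-1.274, -1.566).

(-1.274, -1.566)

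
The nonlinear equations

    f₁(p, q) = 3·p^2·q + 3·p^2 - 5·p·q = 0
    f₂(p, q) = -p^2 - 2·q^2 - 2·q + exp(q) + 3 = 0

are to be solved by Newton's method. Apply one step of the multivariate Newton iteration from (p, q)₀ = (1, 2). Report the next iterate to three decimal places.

(0.895, 1.080)

At (1, 2): F = (-1.000, -2.61094).
Jacobian J = [[6·p·q + 6·p - 5·q, 3·p^2 - 5·p], [-2·p, -4·q + exp(q) - 2]].
At the point, J = [[8.000, -2.000], [-2.000, -2.61094]] (det J = -24.88755).
Solving J·Δ = −F gives Δ = (-0.105, -0.920).
Then the next iterate is (p, q)₁ = (0.895, 1.080).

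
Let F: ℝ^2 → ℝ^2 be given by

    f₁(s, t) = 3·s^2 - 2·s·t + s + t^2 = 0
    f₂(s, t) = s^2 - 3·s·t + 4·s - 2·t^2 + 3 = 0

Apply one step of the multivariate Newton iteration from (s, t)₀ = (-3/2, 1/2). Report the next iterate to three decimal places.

(-0.841, 0.232)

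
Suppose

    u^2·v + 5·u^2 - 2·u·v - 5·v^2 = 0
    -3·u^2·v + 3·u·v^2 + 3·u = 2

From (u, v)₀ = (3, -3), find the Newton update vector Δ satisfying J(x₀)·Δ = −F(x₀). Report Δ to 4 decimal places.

At (3, -3): F = (-9.0000, 169.0000).
Jacobian J = [[2·u·v + 10·u - 2·v, u^2 - 2·u - 10·v], [-6·u·v + 3·v^2 + 3, -3·u^2 + 6·u·v]].
At the point, J = [[18.0000, 33.0000], [84.0000, -81.0000]] (det J = -4230.0000).
Solving J·Δ = −F gives Δ = (-1.1461, 0.8979).

(-1.1461, 0.8979)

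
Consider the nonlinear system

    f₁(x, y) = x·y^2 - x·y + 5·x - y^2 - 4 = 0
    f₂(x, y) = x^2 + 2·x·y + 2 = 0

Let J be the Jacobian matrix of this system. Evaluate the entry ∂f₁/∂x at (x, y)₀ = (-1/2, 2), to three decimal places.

7.000

∂f₁/∂x = y^2 - y + 5.
At (-1/2, 2) this is 7.000.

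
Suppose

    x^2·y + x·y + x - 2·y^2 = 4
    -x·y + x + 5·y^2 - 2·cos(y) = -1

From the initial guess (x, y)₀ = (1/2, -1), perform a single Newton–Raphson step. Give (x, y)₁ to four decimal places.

(-17.4006, -3.4528)

At (1/2, -1): F = (-6.2500, 5.919395).
Jacobian J = [[2·x·y + y + 1, x^2 + x - 4·y], [-y + 1, -x + 10·y + 2·sin(y)]].
At the point, J = [[-1.0000, 4.7500], [2.0000, -12.182942]] (det J = 2.682942).
Solving J·Δ = −F gives Δ = (-17.9006, -2.4528).
Then the next iterate is (x, y)₁ = (-17.4006, -3.4528).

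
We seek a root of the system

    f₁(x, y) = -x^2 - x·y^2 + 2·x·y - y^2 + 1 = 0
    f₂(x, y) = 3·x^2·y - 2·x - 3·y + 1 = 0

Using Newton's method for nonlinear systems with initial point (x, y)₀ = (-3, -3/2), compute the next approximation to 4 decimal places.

At (-3, -3/2): F = (5.5000, -29.0000).
Jacobian J = [[-2·x - y^2 + 2·y, -2·x·y + 2·x - 2·y], [6·x·y - 2, 3·x^2 - 3]].
At the point, J = [[0.7500, -12.0000], [25.0000, 24.0000]] (det J = 318.0000).
Solving J·Δ = −F gives Δ = (0.6792, 0.5008).
Then the next iterate is (x, y)₁ = (-2.3208, -0.9992).

(-2.3208, -0.9992)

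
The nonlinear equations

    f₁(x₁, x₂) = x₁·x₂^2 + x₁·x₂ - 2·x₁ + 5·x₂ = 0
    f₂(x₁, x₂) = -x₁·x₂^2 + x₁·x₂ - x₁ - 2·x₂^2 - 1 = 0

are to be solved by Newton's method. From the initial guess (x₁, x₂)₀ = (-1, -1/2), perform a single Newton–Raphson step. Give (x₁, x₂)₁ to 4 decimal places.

(-0.8571, -0.3857)

At (-1, -1/2): F = (-0.2500, 0.2500).
Jacobian J = [[x₂^2 + x₂ - 2, 2·x₁·x₂ + x₁ + 5], [-x₂^2 + x₂ - 1, -2·x₁·x₂ + x₁ - 4·x₂]].
At the point, J = [[-2.2500, 5.0000], [-1.7500, 0.0000]] (det J = 8.7500).
Solving J·Δ = −F gives Δ = (0.1429, 0.1143).
Then the next iterate is (x₁, x₂)₁ = (-0.8571, -0.3857).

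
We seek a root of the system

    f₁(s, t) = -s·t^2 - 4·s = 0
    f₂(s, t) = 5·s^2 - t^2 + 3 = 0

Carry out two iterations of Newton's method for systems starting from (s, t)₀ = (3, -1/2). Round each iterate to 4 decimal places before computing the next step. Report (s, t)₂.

(0.4481, 0.6968)

At (3, -1/2): F = (-12.7500, 47.7500).
Jacobian J = [[-t^2 - 4, -2·s·t], [10·s, -2·t]].
At the point, J = [[-4.2500, 3.0000], [30.0000, 1.0000]] (det J = -94.2500).
Solving J·Δ = −F gives Δ = (-1.6552, 1.9052).
Then the next iterate is (s, t)₁ = (1.3448, 1.4052).
Round to (1.3448, 1.4052) and repeat: F = (-8.034625, 10.067848), J = [[-5.974587, -3.779426], [13.4480, -2.8104]].
Δ = (-0.8967, -0.7084), so (s, t)₂ = (0.4481, 0.6968).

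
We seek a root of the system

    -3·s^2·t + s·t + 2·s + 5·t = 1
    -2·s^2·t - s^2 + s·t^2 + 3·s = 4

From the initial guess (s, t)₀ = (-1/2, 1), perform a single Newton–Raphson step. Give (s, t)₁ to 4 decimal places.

(0.1436, -0.4965)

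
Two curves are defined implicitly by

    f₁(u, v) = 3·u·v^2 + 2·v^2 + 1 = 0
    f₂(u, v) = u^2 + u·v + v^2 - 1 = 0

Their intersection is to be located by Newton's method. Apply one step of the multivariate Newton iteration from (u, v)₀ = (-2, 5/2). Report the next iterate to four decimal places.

(-2.4952, 0.8357)

At (-2, 5/2): F = (-24.0000, 4.2500).
Jacobian J = [[3·v^2, 6·u·v + 4·v], [2·u + v, u + 2·v]].
At the point, J = [[18.7500, -20.0000], [-1.5000, 3.0000]] (det J = 26.2500).
Solving J·Δ = −F gives Δ = (-0.4952, -1.6643).
Then the next iterate is (u, v)₁ = (-2.4952, 0.8357).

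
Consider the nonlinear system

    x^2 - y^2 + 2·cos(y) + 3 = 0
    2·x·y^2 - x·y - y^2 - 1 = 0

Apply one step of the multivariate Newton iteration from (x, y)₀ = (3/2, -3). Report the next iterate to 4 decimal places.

At (3/2, -3): F = (-5.729985, 21.5000).
Jacobian J = [[2·x, -2·y - 2·sin(y)], [2·y^2 - y, 4·x·y - x - 2·y]].
At the point, J = [[3.0000, 6.282240], [21.0000, -13.5000]] (det J = -172.427040).
Solving J·Δ = −F gives Δ = (-0.3347, 1.0719).
Then the next iterate is (x, y)₁ = (1.1653, -1.9281).

(1.1653, -1.9281)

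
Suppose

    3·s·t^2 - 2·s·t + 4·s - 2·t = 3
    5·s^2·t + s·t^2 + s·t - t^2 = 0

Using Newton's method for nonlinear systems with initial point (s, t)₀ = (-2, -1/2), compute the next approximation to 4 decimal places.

At (-2, -1/2): F = (-13.5000, -9.7500).
Jacobian J = [[3·t^2 - 2·t + 4, 6·s·t - 2·s - 2], [10·s·t + t^2 + t, 5·s^2 + 2·s·t + s - 2·t]].
At the point, J = [[5.7500, 8.0000], [9.7500, 21.0000]] (det J = 42.7500).
Solving J·Δ = −F gives Δ = (4.8070, -1.7675).
Then the next iterate is (s, t)₁ = (2.8070, -2.2675).

(2.8070, -2.2675)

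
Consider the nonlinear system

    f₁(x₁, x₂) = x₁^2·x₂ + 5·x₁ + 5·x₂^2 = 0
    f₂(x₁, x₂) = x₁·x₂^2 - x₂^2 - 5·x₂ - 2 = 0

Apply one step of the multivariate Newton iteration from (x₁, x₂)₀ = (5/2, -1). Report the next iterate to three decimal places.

(22.000, 2.000)

At (5/2, -1): F = (11.250, 4.500).
Jacobian J = [[2·x₁·x₂ + 5, x₁^2 + 10·x₂], [x₂^2, 2·x₁·x₂ - 2·x₂ - 5]].
At the point, J = [[0.000, -3.750], [1.000, -8.000]] (det J = 3.750).
Solving J·Δ = −F gives Δ = (19.500, 3.000).
Then the next iterate is (x₁, x₂)₁ = (22.000, 2.000).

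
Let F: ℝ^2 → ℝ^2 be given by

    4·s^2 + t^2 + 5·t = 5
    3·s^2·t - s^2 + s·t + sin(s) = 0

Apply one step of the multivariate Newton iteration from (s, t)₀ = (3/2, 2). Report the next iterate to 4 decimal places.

At (3/2, 2): F = (18.0000, 15.247495).
Jacobian J = [[8·s, 2·t + 5], [6·s·t - 2·s + t + cos(s), 3·s^2 + s]].
At the point, J = [[12.0000, 9.0000], [17.070737, 8.2500]] (det J = -54.636635).
Solving J·Δ = −F gives Δ = (0.2063, -2.2751).
Then the next iterate is (s, t)₁ = (1.7063, -0.2751).

(1.7063, -0.2751)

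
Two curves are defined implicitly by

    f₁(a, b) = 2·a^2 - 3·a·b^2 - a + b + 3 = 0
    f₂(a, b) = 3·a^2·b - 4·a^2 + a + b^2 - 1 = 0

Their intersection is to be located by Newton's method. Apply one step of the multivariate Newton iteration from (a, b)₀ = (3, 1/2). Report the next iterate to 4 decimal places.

At (3, 1/2): F = (16.2500, -20.2500).
Jacobian J = [[4·a - 3·b^2 - 1, -6·a·b + 1], [6·a·b - 8·a + 1, 3·a^2 + 2·b]].
At the point, J = [[10.2500, -8.0000], [-14.0000, 28.0000]] (det J = 175.0000).
Solving J·Δ = −F gives Δ = (-1.6743, -0.1139).
Then the next iterate is (a, b)₁ = (1.3257, 0.3861).

(1.3257, 0.3861)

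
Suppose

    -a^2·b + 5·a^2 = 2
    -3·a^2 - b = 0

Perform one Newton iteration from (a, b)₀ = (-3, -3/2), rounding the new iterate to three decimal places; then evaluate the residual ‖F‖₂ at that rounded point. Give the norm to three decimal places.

At (-3, -3/2): F = (56.500, -25.500).
Jacobian J = [[-2·a·b + 10·a, -a^2], [-6·a, -1]].
At the point, J = [[-39.000, -9.000], [18.000, -1.000]] (det J = 201.000).
Solving J·Δ = −F gives Δ = (1.423, 0.112).
Then the next iterate is (a, b)₁ = (-1.577, -1.388).
Re-evaluating at (-1.577, -1.388): F = (13.88650, -6.07279), so ‖F‖₂ = 15.156.

15.156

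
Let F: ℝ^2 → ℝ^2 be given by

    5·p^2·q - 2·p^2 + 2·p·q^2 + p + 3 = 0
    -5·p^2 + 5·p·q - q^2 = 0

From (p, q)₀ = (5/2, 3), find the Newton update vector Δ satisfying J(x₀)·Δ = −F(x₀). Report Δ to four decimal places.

(-0.8846, -0.9379)

At (5/2, 3): F = (131.7500, -2.7500).
Jacobian J = [[10·p·q - 4·p + 2·q^2 + 1, 5·p^2 + 4·p·q], [-10·p + 5·q, 5·p - 2·q]].
At the point, J = [[84.0000, 61.2500], [-10.0000, 6.5000]] (det J = 1158.5000).
Solving J·Δ = −F gives Δ = (-0.8846, -0.9379).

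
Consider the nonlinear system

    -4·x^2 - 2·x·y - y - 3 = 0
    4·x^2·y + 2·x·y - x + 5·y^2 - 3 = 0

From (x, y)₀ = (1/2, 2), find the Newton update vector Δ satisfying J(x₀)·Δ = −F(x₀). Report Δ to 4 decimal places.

At (1/2, 2): F = (-8.0000, 20.5000).
Jacobian J = [[-8·x - 2·y, -2·x - 1], [8·x·y + 2·y - 1, 4·x^2 + 2·x + 10·y]].
At the point, J = [[-8.0000, -2.0000], [11.0000, 22.0000]] (det J = -154.0000).
Solving J·Δ = −F gives Δ = (-0.8766, -0.4935).

(-0.8766, -0.4935)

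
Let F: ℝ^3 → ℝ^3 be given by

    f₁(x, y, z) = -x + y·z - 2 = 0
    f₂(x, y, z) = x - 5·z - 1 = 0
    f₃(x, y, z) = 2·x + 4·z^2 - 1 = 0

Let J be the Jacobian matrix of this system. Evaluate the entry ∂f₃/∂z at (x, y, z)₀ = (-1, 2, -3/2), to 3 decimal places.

∂f₃/∂z = 8·z.
At (-1, 2, -3/2) this is -12.000.

-12.000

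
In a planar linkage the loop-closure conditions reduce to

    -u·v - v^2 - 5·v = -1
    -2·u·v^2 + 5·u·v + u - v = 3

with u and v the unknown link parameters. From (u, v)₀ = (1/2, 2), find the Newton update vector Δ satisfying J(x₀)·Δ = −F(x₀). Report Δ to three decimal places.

(-0.052, -1.463)

At (1/2, 2): F = (-14.000, -3.500).
Jacobian J = [[-v, -u - 2·v - 5], [-2·v^2 + 5·v + 1, -4·u·v + 5·u - 1]].
At the point, J = [[-2.000, -9.500], [3.000, -2.500]] (det J = 33.500).
Solving J·Δ = −F gives Δ = (-0.052, -1.463).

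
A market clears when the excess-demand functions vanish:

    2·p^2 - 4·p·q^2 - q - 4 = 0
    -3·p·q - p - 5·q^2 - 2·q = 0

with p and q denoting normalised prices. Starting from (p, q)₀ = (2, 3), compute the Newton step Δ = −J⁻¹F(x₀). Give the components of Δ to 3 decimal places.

At (2, 3): F = (-71.000, -71.000).
Jacobian J = [[4·p - 4·q^2, -8·p·q - 1], [-3·q - 1, -3·p - 10·q - 2]].
At the point, J = [[-28.000, -49.000], [-10.000, -38.000]] (det J = 574.000).
Solving J·Δ = −F gives Δ = (1.361, -2.226).

(1.361, -2.226)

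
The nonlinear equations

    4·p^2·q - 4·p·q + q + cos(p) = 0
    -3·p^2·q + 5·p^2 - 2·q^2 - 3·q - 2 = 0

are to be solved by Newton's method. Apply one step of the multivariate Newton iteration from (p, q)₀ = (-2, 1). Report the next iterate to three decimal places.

(-1.126, 0.684)

At (-2, 1): F = (24.58385, 1.000).
Jacobian J = [[8·p·q - 4·q - sin(p), 4·p^2 - 4·p + 1], [-6·p·q + 10·p, -3·p^2 - 4·q - 3]].
At the point, J = [[-19.09070, 25.000], [-8.000, -19.000]] (det J = 562.72335).
Solving J·Δ = −F gives Δ = (0.874, -0.316).
Then the next iterate is (p, q)₁ = (-1.126, 0.684).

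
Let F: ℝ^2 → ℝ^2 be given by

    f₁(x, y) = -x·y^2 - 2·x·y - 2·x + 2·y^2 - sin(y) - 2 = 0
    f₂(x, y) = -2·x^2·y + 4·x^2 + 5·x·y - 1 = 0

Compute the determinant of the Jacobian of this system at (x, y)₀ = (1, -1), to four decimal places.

28.7821

J = [[-y^2 - 2·y - 2, -2·x·y - 2·x + 4·y - cos(y)], [-4·x·y + 8·x + 5·y, -2·x^2 + 5·x]].
At the point, J = [[-1.0000, -4.540302], [7.0000, 3.0000]].
det J = 28.7821.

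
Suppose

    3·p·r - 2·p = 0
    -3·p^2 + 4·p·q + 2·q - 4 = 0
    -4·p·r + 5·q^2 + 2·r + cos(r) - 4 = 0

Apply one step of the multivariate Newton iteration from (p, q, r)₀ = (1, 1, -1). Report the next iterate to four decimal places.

(0.3936, 0.9645, -0.3440)

At (1, 1, -1): F = (-5.0000, -1.0000, 3.540302).
Jacobian J = [[3·r - 2, 0, 3·p], [-6·p + 4·q, 4·p + 2, 0], [-4·r, 10·q, -4·p - sin(r) + 2]].
At the point, J = [[-5.0000, 0.0000, 3.0000], [-2.0000, 6.0000, 0.0000], [4.0000, 10.0000, -1.158529]] (det J = -97.244130).
Solving J·Δ = −F gives Δ = (-0.6064, -0.0355, 0.6560).
Then the next iterate is (p, q, r)₁ = (0.3936, 0.9645, -0.3440).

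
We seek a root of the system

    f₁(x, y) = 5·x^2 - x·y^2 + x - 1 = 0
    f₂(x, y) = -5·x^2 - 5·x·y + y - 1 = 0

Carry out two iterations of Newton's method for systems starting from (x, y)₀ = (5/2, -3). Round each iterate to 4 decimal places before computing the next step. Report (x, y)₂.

(-0.6000, 0.5111)

At (5/2, -3): F = (10.2500, 2.2500).
Jacobian J = [[10·x - y^2 + 1, -2·x·y], [-10·x - 5·y, -5·x + 1]].
At the point, J = [[17.0000, 15.0000], [-10.0000, -11.5000]] (det J = -45.5000).
Solving J·Δ = −F gives Δ = (-3.3324, 3.0934).
Then the next iterate is (x, y)₁ = (-0.8324, 0.0934).
Round to (-0.8324, 0.0934) and repeat: F = (1.639310, -3.982318), J = [[-7.332724, 0.155492], [7.8570, 5.1620]].
Δ = (0.2324, 0.4177), so (x, y)₂ = (-0.6000, 0.5111).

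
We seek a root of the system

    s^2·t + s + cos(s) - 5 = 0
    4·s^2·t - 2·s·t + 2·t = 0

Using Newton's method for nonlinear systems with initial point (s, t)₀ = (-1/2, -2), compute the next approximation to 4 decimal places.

(1.1935, -5.0806)

At (-1/2, -2): F = (-5.122417, -8.0000).
Jacobian J = [[2·s·t - sin(s) + 1, s^2], [8·s·t - 2·t, 4·s^2 - 2·s + 2]].
At the point, J = [[3.479426, 0.2500], [12.0000, 4.0000]] (det J = 10.917702).
Solving J·Δ = −F gives Δ = (1.6935, -3.0806).
Then the next iterate is (s, t)₁ = (1.1935, -5.0806).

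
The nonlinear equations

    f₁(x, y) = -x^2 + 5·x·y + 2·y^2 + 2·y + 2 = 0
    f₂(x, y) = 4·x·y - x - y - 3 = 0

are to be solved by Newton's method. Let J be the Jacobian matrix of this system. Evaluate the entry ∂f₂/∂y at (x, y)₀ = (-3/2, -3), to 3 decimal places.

∂f₂/∂y = 4·x - 1.
At (-3/2, -3) this is -7.000.

-7.000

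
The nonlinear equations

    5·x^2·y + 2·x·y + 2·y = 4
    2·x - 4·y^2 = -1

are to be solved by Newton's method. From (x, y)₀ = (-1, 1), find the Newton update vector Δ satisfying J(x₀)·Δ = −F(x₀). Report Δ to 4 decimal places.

(-0.3148, -0.7037)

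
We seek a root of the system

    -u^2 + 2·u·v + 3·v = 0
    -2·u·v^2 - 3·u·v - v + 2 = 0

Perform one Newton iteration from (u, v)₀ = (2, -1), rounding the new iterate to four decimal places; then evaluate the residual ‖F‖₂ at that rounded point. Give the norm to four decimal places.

At (2, -1): F = (-11.0000, 5.0000).
Jacobian J = [[-2·u + 2·v, 2·u + 3], [-2·v^2 - 3·v, -4·u·v - 3·u - 1]].
At the point, J = [[-6.0000, 7.0000], [1.0000, 1.0000]] (det J = -13.0000).
Solving J·Δ = −F gives Δ = (-3.5385, -1.4615).
Then the next iterate is (u, v)₁ = (-1.5385, -2.4615).
Re-evaluating at (-1.5385, -2.4615): F = (-2.177447, 11.743935), so ‖F‖₂ = 11.9441.

11.9441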